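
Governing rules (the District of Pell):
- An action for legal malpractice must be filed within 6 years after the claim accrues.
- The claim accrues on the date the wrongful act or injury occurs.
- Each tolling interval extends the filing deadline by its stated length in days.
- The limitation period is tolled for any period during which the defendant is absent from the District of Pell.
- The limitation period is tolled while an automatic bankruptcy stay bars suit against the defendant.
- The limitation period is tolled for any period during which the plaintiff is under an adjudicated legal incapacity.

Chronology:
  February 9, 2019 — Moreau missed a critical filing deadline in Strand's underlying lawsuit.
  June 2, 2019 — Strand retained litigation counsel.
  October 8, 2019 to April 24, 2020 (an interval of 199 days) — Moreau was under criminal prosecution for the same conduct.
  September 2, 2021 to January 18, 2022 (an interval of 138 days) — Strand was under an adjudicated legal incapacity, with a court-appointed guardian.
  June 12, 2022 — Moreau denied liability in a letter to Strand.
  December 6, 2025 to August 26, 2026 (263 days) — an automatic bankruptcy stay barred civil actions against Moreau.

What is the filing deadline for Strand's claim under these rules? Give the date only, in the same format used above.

The limitation period began to run on February 9, 2019.
The untolled deadline — 6 years after February 9, 2019 — is February 9, 2025.
Because the plaintiff's legal incapacity ran from September 2, 2021 to January 18, 2022, the deadline is extended by 138 days to June 27, 2025.
The automatic bankruptcy stay from December 6, 2025 to August 26, 2026 began after the period had already run on June 27, 2025, so it has no tolling effect.
Although a criminal prosecution ran from October 8, 2019 to April 24, 2020, the stated rules do not make that a tolling event, so it is disregarded.
None of the other events listed affects the running of the period under the stated rules.

June 27, 2025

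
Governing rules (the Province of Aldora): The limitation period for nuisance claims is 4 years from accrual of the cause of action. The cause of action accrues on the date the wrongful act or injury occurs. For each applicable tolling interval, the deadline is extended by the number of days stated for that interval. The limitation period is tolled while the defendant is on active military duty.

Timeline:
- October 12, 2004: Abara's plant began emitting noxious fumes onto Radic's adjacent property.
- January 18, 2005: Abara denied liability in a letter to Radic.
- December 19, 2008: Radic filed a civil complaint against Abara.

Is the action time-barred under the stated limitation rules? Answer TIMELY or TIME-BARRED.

The cause of action accrued on October 12, 2004, the date of the act.
Adding the 4 years base period to October 12, 2004 gives a deadline of October 12, 2008, before any tolling.
None of the other events listed affects the running of the period under the stated rules.
The December 19, 2008 filing falls after the October 12, 2008 deadline; the claim is time-barred.

TIME-BARRED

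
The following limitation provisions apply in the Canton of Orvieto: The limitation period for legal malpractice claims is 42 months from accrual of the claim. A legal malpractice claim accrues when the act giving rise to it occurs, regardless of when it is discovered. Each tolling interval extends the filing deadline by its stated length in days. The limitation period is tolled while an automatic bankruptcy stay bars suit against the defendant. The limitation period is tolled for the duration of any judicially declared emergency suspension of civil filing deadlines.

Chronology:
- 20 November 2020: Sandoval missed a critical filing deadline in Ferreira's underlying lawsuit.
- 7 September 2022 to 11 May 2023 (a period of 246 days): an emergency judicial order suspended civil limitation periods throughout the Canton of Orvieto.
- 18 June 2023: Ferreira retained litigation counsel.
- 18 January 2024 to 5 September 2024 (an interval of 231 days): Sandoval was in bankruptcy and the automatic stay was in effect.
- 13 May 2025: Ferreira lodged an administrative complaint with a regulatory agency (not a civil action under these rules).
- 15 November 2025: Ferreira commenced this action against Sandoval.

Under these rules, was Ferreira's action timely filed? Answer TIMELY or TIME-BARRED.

TIME-BARRED

The limitation period began to run on 20 November 2020.
Adding the 42 months base period to 20 November 2020 gives a deadline of 20 May 2024, before any tolling.
The emergency suspension of filing deadlines from 7 September 2022 to 11 May 2023 tolled the period for 246 days, extending the deadline to 21 January 2025.
The automatic bankruptcy stay from 18 January 2024 to 5 September 2024 tolled the period for 231 days, extending the deadline to 9 September 2025.
None of the other events listed affects the running of the period under the stated rules.
The 15 November 2025 filing falls after the 9 September 2025 deadline; the claim is time-barred.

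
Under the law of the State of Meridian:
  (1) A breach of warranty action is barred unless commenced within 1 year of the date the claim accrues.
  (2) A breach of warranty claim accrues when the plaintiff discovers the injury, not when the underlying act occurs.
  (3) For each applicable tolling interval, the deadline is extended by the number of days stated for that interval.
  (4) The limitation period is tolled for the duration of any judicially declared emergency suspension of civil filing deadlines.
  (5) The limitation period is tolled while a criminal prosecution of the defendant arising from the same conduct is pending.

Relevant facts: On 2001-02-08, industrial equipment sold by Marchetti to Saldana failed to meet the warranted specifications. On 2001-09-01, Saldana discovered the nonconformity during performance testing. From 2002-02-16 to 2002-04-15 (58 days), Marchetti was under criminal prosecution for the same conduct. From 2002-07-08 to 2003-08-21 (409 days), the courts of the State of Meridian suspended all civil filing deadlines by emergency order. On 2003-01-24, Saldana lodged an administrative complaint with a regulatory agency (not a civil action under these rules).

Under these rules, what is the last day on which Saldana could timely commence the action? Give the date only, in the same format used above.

2003-12-12

Under the discovery rule, the claim accrued on 2001-09-01, when Saldana discovered the injury — not on the 2001-02-08 date of the underlying act.
1 year from 2001-09-01 is 2002-09-01.
The period was tolled for 58 days by the pending criminal prosecution (2002-02-16 to 2002-04-15), pushing the deadline to 2002-10-29.
Because the emergency suspension of filing deadlines ran from 2002-07-08 to 2003-08-21, the deadline is extended by 409 days to 2003-12-12.
The other events in the timeline have no effect on the limitation period under the stated rules.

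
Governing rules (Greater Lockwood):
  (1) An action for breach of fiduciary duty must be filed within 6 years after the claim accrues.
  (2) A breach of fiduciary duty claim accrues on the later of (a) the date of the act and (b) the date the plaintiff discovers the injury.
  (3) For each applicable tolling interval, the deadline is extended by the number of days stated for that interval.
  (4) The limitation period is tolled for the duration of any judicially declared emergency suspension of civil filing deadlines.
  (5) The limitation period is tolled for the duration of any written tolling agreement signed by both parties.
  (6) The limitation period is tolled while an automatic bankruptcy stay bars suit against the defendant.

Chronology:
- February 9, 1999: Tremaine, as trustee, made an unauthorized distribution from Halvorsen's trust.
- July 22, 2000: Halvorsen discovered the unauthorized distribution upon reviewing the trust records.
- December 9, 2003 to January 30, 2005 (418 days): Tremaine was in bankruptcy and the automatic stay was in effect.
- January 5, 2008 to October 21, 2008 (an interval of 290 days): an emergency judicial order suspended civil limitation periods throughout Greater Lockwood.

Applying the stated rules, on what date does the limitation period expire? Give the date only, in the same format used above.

Because discovery on July 22, 2000 post-dates the February 9, 1999 act, accrual under the later-of rule falls on July 22, 2000.
Adding the 6 years base period to July 22, 2000 gives a deadline of July 22, 2006, before any tolling.
The automatic bankruptcy stay from December 9, 2003 to January 30, 2005 tolled the period for 418 days, extending the deadline to September 13, 2007.
The emergency suspension of filing deadlines starting January 5, 2008 came too late — the period had run on September 13, 2007 — and so does not extend the deadline.

September 13, 2007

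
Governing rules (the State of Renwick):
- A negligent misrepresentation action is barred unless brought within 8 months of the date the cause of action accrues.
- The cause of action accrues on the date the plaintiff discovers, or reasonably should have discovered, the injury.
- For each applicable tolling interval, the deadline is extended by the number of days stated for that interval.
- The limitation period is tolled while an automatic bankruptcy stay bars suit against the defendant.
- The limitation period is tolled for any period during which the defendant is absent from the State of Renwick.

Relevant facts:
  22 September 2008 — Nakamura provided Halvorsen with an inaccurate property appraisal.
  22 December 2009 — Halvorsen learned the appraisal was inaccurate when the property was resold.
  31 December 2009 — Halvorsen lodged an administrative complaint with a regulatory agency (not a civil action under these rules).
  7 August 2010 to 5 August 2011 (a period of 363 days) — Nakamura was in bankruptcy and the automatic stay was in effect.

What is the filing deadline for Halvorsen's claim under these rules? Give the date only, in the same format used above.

The claim did not accrue until Halvorsen discovered the injury on 22 December 2009; the 22 September 2008 act date does not start the clock under the stated rule.
Adding the 8 months base period to 22 December 2009 gives a deadline of 22 August 2010, before any tolling.
The automatic bankruptcy stay from 7 August 2010 to 5 August 2011 tolled the period for 363 days, extending the deadline to 20 August 2011.
The other events in the timeline have no effect on the limitation period under the stated rules.

20 August 2011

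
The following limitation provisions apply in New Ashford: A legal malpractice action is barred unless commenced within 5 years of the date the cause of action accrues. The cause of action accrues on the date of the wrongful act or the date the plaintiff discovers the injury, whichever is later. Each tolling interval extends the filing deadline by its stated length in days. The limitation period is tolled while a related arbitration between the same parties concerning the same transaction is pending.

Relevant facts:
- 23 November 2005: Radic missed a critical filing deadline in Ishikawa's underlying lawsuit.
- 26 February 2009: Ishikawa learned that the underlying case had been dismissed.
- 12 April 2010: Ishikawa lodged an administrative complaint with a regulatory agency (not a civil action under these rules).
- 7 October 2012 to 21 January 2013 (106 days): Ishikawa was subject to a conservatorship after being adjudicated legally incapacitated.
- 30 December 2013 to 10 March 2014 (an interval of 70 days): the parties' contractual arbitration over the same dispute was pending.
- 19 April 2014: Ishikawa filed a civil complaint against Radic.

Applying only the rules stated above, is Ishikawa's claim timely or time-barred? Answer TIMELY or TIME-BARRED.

Because discovery on 26 February 2009 post-dates the 23 November 2005 act, accrual under the later-of rule falls on 26 February 2009.
The untolled deadline — 5 years after 26 February 2009 — is 26 February 2014.
Because the pending related arbitration ran from 30 December 2013 to 10 March 2014, the deadline is extended by 70 days to 7 May 2014.
Although the plaintiff's incapacity ran from 7 October 2012 to 21 January 2013, the stated rules do not make that a tolling event, so it is disregarded.
Nothing else in the chronology tolls or restarts the period.
Filing on 19 April 2014 beat the 7 May 2014 deadline — the action is timely.

TIMELY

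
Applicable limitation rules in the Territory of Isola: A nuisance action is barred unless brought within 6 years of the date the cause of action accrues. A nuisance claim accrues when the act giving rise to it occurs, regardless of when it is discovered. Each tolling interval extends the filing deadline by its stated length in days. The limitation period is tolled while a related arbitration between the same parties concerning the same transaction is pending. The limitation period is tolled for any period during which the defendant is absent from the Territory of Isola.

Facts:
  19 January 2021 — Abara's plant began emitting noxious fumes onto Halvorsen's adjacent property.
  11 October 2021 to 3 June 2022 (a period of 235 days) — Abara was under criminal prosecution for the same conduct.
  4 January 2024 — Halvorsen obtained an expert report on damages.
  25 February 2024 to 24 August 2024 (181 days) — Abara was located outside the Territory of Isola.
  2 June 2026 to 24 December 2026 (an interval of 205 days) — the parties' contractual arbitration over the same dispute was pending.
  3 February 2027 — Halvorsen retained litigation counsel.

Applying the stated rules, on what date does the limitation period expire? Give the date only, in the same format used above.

The claim accrued on 19 January 2021, when the wrongful act occurred.
Adding the 6 years base period to 19 January 2021 gives a deadline of 19 January 2027, before any tolling.
The period was tolled for 181 days by the defendant's absence from the jurisdiction (25 February 2024 to 24 August 2024), pushing the deadline to 19 July 2027.
Because the pending related arbitration ran from 2 June 2026 to 24 December 2026, the deadline is extended by 205 days to 9 February 2028.
Although a criminal prosecution ran from 11 October 2021 to 3 June 2022, the stated rules do not make that a tolling event, so it is disregarded.
None of the other events listed affects the running of the period under the stated rules.

9 February 2028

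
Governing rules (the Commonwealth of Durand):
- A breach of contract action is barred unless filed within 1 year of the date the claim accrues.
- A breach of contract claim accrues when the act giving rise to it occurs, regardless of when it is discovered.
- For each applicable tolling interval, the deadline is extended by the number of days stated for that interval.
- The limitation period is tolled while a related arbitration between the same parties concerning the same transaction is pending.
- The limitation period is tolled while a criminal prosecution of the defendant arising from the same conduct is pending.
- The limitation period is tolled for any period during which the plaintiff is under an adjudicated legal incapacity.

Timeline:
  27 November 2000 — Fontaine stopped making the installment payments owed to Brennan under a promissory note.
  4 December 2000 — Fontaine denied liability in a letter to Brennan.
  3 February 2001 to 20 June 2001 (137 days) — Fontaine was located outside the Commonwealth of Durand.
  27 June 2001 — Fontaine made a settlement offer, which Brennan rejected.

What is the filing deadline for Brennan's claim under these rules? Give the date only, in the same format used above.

The claim accrued on 27 November 2000, the date of the act.
1 year from 27 November 2000 is 27 November 2001.
The defendant's absence from the jurisdiction from 3 February 2001 to 20 June 2001 does not toll the period, because no stated rule makes the defendant's absence a tolling event.
The other events in the timeline have no effect on the limitation period under the stated rules.

27 November 2001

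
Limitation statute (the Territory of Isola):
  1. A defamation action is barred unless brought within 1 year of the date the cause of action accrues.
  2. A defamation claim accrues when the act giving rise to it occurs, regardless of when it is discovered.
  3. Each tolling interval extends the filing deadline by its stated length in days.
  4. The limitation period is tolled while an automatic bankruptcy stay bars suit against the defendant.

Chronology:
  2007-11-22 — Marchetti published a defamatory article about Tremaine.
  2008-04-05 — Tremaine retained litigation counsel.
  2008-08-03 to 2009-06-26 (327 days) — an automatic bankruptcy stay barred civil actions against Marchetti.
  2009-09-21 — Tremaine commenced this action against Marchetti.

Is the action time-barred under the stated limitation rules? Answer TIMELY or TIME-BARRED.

TIMELY

The cause of action accrued on 2007-11-22, the date of the act.
The untolled deadline — 1 year after 2007-11-22 — is 2008-11-22.
Because the automatic bankruptcy stay ran from 2008-08-03 to 2009-06-26, the deadline is extended by 327 days to 2009-10-15.
None of the other events listed affects the running of the period under the stated rules.
Filing on 2009-09-21 beat the 2009-10-15 deadline — the action is timely.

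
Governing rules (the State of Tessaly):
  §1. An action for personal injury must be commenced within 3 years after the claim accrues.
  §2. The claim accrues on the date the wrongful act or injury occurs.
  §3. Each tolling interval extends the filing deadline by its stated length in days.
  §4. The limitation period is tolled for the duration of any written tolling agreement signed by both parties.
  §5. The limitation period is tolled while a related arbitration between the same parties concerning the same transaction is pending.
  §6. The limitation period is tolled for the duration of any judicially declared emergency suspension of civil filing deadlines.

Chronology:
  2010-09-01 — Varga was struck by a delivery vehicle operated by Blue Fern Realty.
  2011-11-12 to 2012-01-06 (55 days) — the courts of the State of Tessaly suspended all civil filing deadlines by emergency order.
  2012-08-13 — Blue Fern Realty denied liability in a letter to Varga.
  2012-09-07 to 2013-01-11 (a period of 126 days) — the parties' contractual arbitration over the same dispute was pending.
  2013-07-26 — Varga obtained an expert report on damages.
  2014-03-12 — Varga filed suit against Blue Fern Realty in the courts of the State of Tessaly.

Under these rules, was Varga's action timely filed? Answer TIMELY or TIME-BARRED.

TIME-BARRED

The limitation period began to run on 2010-09-01.
Adding the 3 years base period to 2010-09-01 gives a deadline of 2013-09-01, before any tolling.
Because the emergency suspension of filing deadlines ran from 2011-11-12 to 2012-01-06, the deadline is extended by 55 days to 2013-10-26.
The pending related arbitration from 2012-09-07 to 2013-01-11 tolled the period for 126 days, extending the deadline to 2014-03-01.
Nothing else in the chronology tolls or restarts the period.
Varga filed on 2014-03-12, after the 2014-03-01 deadline, so the action is time-barred.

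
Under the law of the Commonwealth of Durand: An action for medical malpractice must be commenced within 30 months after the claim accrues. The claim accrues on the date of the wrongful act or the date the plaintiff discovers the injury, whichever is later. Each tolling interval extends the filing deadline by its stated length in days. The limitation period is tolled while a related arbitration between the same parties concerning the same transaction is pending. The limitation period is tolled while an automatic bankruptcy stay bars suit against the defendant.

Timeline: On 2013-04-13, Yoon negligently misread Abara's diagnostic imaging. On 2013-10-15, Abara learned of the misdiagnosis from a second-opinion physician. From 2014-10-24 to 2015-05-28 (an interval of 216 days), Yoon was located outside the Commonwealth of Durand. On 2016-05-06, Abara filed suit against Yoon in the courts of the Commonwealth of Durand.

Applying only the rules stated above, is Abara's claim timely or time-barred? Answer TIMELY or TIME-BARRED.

TIME-BARRED

Taking the later of the act (2013-04-13) and discovery (2013-10-15), the claim accrued on 2013-10-15.
The untolled deadline — 30 months after 2013-10-15 — is 2016-04-15.
The defendant's absence from the jurisdiction from 2014-10-24 to 2015-05-28 does not toll the period, because no stated rule makes the defendant's absence a tolling event.
Filing on 2016-05-06 missed the 2016-04-15 deadline — the action is time-barred.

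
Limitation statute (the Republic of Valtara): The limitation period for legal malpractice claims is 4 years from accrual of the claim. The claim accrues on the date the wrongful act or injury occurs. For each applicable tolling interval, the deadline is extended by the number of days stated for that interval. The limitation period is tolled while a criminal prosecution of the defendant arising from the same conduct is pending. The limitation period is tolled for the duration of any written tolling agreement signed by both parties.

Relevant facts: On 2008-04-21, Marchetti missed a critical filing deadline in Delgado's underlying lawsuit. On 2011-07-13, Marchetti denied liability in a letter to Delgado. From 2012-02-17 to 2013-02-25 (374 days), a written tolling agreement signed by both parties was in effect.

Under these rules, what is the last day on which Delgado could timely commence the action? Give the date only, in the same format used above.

2013-04-30

The claim accrued on 2008-04-21, when the wrongful act occurred.
4 years from 2008-04-21 is 2012-04-21.
The written tolling agreement from 2012-02-17 to 2013-02-25 tolled the period for 374 days, extending the deadline to 2013-04-30.
Nothing else in the chronology tolls or restarts the period.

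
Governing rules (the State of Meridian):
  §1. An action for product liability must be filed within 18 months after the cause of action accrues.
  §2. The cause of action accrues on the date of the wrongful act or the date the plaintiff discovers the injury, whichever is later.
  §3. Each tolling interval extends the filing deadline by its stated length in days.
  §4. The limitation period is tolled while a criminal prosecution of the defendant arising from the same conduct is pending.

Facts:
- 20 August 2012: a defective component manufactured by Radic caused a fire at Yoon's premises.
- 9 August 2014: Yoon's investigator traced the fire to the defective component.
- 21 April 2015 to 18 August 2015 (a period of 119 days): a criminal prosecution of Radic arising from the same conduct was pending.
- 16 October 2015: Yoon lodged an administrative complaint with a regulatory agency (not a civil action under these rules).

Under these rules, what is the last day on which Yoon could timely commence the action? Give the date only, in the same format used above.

7 June 2016

Because discovery on 9 August 2014 post-dates the 20 August 2012 act, accrual under the later-of rule falls on 9 August 2014.
Adding the 18 months base period to 9 August 2014 gives a deadline of 9 February 2016, before any tolling.
The period was tolled for 119 days by the pending criminal prosecution (21 April 2015 to 18 August 2015), pushing the deadline to 7 June 2016.
The other events in the timeline have no effect on the limitation period under the stated rules.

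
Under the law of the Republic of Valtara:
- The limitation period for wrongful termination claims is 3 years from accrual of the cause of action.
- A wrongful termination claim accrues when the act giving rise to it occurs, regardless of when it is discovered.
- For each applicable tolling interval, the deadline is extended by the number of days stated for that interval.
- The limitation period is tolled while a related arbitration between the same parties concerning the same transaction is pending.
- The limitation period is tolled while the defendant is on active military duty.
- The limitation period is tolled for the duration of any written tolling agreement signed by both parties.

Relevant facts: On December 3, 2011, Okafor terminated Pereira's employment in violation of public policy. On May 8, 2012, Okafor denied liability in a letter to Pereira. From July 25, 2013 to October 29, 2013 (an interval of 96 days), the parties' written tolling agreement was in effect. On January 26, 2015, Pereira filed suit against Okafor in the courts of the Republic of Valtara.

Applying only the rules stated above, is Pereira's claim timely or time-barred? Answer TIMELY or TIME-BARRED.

The cause of action accrued on December 3, 2011, the date of the act.
Adding the 3 years base period to December 3, 2011 gives a deadline of December 3, 2014, before any tolling.
The written tolling agreement from July 25, 2013 to October 29, 2013 tolled the period for 96 days, extending the deadline to March 9, 2015.
None of the other events listed affects the running of the period under the stated rules.
Pereira filed on January 26, 2015, before the March 9, 2015 deadline, so the action is timely.

TIMELY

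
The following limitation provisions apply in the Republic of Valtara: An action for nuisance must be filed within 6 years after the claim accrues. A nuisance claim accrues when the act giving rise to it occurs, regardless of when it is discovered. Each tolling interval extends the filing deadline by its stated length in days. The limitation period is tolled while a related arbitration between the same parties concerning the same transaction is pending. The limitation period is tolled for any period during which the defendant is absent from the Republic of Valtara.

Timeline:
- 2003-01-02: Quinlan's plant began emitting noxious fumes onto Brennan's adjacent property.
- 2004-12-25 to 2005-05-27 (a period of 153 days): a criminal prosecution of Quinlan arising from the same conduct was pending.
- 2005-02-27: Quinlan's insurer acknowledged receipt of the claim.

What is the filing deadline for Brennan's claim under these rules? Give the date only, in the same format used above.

The limitation period began to run on 2003-01-02.
The untolled deadline — 6 years after 2003-01-02 — is 2009-01-02.
The pending criminal prosecution from 2004-12-25 to 2005-05-27 does not toll the period, because no stated rule makes a criminal prosecution a tolling event.
The other events in the timeline have no effect on the limitation period under the stated rules.

2009-01-02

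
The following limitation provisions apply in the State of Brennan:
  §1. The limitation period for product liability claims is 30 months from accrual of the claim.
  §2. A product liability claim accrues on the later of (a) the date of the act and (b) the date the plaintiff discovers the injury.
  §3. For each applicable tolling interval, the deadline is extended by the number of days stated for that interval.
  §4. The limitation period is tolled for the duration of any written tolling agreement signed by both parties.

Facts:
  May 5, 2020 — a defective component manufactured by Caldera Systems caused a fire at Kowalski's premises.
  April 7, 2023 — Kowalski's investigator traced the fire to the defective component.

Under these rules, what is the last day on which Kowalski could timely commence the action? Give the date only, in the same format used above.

Taking the later of the act (May 5, 2020) and discovery (April 7, 2023), the claim accrued on April 7, 2023.
Adding the 30 months base period to April 7, 2023 gives a deadline of October 7, 2025, before any tolling.

October 7, 2025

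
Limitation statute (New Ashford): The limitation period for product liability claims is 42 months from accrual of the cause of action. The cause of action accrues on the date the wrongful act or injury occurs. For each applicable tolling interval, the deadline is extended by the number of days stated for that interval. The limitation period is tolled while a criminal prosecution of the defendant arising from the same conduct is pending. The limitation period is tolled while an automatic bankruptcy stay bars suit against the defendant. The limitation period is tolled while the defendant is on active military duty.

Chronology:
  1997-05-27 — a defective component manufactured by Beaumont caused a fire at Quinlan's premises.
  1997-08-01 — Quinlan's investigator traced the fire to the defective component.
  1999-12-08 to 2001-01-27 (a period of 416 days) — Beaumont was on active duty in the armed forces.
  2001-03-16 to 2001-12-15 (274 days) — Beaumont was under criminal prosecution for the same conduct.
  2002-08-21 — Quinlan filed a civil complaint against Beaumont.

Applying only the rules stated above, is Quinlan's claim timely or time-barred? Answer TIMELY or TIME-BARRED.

TIMELY

The claim accrued on 1997-05-27, when the wrongful act occurred; under the stated occurrence rule the 1997-08-01 discovery does not delay accrual.
42 months from 1997-05-27 is 2000-11-27.
The period was tolled for 416 days by the defendant's active military service (1999-12-08 to 2001-01-27), pushing the deadline to 2002-01-17.
The pending criminal prosecution from 2001-03-16 to 2001-12-15 tolled the period for 274 days, extending the deadline to 2002-10-18.
Filing on 2002-08-21 beat the 2002-10-18 deadline — the action is timely.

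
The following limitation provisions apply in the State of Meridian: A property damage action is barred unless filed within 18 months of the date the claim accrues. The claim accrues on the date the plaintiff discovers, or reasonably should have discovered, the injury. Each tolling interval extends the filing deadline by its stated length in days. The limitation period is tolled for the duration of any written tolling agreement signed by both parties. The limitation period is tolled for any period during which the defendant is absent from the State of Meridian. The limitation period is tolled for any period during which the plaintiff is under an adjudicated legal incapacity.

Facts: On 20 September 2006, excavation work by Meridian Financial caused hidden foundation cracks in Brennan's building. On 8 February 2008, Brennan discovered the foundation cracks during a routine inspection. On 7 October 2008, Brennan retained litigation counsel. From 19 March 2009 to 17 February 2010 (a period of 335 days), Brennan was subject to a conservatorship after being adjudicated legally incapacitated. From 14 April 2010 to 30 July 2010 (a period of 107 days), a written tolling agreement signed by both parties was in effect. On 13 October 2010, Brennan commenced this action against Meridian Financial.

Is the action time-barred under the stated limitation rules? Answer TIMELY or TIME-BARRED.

TIMELY

The claim did not accrue until Brennan discovered the injury on 8 February 2008; the 20 September 2006 act date does not start the clock under the stated rule.
18 months from 8 February 2008 is 8 August 2009.
Because the plaintiff's legal incapacity ran from 19 March 2009 to 17 February 2010, the deadline is extended by 335 days to 9 July 2010.
The written tolling agreement from 14 April 2010 to 30 July 2010 tolled the period for 107 days, extending the deadline to 24 October 2010.
Nothing else in the chronology tolls or restarts the period.
Filing on 13 October 2010 beat the 24 October 2010 deadline — the action is timely.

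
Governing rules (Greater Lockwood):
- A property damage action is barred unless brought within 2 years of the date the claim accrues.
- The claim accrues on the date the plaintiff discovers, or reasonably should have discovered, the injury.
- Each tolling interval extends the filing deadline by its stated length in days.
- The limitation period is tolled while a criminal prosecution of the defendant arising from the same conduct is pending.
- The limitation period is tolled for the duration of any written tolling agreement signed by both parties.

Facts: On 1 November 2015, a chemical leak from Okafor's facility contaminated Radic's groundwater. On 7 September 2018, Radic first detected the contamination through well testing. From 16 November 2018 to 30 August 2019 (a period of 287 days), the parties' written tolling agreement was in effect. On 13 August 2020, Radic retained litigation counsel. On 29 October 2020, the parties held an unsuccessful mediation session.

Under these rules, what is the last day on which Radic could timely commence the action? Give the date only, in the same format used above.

The claim did not accrue until Radic discovered the injury on 7 September 2018; the 1 November 2015 act date does not start the clock under the stated rule.
Adding the 2 years base period to 7 September 2018 gives a deadline of 7 September 2020, before any tolling.
Because the written tolling agreement ran from 16 November 2018 to 30 August 2019, the deadline is extended by 287 days to 21 June 2021.
Nothing else in the chronology tolls or restarts the period.

21 June 2021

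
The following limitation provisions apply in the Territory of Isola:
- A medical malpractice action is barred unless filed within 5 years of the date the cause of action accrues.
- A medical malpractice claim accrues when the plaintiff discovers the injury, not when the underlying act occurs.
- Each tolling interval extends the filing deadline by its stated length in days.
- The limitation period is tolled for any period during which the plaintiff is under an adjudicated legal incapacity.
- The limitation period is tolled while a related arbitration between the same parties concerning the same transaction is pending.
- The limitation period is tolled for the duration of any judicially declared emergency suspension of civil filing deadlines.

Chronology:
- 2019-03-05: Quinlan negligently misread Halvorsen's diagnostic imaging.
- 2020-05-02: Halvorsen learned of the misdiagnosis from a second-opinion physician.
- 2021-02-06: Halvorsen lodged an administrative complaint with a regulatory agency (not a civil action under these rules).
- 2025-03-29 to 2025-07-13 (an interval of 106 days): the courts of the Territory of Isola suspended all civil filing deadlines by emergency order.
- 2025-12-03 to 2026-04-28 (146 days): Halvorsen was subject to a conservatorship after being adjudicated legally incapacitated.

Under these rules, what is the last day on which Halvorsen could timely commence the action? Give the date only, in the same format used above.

2025-08-16

Under the discovery rule, the claim accrued on 2020-05-02, when Halvorsen discovered the injury — not on the 2019-03-05 date of the underlying act.
Adding the 5 years base period to 2020-05-02 gives a deadline of 2025-05-02, before any tolling.
Because the emergency suspension of filing deadlines ran from 2025-03-29 to 2025-07-13, the deadline is extended by 106 days to 2025-08-16.
The plaintiff's legal incapacity from 2025-12-03 to 2026-04-28 began after the period had already run on 2025-08-16, so it has no tolling effect.
None of the other events listed affects the running of the period under the stated rules.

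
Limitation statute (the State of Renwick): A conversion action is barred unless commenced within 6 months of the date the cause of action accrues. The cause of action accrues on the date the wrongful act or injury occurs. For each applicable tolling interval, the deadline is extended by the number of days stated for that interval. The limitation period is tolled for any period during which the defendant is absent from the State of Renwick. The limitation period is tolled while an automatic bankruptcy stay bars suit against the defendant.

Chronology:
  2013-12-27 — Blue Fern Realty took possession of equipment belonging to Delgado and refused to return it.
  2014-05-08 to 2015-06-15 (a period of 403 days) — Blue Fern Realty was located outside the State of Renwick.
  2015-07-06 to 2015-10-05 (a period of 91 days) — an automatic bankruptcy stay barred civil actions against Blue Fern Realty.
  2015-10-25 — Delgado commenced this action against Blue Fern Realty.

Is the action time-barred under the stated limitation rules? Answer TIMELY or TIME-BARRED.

TIMELY

The claim accrued on 2013-12-27, when the wrongful act occurred.
6 months from 2013-12-27 is 2014-06-27.
The defendant's absence from the jurisdiction from 2014-05-08 to 2015-06-15 tolled the period for 403 days, extending the deadline to 2015-08-04.
Because the automatic bankruptcy stay ran from 2015-07-06 to 2015-10-05, the deadline is extended by 91 days to 2015-11-03.
The 2015-10-25 filing precedes the 2015-11-03 deadline; the claim is timely.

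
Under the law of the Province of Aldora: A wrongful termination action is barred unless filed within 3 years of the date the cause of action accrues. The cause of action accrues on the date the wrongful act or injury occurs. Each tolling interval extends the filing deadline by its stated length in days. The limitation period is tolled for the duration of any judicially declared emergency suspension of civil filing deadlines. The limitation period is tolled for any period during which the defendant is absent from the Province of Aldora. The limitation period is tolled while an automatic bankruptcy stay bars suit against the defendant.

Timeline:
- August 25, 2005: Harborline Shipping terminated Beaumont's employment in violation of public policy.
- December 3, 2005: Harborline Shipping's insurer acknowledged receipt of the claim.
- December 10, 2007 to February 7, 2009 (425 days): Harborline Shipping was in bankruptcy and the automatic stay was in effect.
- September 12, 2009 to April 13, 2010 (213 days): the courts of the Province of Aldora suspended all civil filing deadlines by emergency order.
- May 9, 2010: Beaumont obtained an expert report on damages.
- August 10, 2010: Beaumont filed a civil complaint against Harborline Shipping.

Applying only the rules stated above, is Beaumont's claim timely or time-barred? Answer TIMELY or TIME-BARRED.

The cause of action accrued on August 25, 2005, the date of the act.
Adding the 3 years base period to August 25, 2005 gives a deadline of August 25, 2008, before any tolling.
The automatic bankruptcy stay from December 10, 2007 to February 7, 2009 tolled the period for 425 days, extending the deadline to October 24, 2009.
The period was tolled for 213 days by the emergency suspension of filing deadlines (September 12, 2009 to April 13, 2010), pushing the deadline to May 25, 2010.
Nothing else in the chronology tolls or restarts the period.
The August 10, 2010 filing falls after the May 25, 2010 deadline; the claim is time-barred.

TIME-BARRED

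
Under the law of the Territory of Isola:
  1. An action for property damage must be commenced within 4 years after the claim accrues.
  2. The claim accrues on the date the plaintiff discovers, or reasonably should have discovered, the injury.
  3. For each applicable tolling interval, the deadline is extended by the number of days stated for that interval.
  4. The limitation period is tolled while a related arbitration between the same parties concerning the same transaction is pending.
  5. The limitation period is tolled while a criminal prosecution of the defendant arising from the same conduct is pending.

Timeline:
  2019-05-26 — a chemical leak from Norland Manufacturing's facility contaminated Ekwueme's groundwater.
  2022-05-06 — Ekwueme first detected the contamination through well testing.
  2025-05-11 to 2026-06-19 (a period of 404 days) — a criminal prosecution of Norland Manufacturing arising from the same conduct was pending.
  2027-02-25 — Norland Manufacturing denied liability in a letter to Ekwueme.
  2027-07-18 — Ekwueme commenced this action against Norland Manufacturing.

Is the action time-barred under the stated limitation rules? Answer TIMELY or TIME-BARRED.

TIME-BARRED

Under the discovery rule, the claim accrued on 2022-05-06, when Ekwueme discovered the injury — not on the 2019-05-26 date of the underlying act.
Adding the 4 years base period to 2022-05-06 gives a deadline of 2026-05-06, before any tolling.
The period was tolled for 404 days by the pending criminal prosecution (2025-05-11 to 2026-06-19), pushing the deadline to 2027-06-14.
Nothing else in the chronology tolls or restarts the period.
The 2027-07-18 filing falls after the 2027-06-14 deadline; the claim is time-barred.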